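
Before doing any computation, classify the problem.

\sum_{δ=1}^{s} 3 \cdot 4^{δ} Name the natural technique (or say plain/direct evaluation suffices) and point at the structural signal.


Technique: the geometric series formula — term-over-term division gives 4 every time — index-free ratio, geometric sum formula applies.


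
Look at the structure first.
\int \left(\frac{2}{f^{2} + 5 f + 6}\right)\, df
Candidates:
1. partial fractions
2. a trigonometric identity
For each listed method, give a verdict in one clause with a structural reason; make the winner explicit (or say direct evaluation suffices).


Method: partial fractions — each factor of f^{2} + 5 f + 6 owns one elementary piece of the integrand — separate them and integrate piecewise.
- partial fractions — applicable, and directly so.
- a trigonometric identity — there is no trigonometric structure at all — the integrand carries no sine or cosine to rewrite.


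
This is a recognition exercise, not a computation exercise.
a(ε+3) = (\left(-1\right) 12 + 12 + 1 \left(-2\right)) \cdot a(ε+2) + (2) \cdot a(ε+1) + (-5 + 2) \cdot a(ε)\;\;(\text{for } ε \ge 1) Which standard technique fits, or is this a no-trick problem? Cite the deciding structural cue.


Method: the characteristic-root method — every coefficient is a fixed number and the forcing is zero — substitute r^ε and read off the root equation.


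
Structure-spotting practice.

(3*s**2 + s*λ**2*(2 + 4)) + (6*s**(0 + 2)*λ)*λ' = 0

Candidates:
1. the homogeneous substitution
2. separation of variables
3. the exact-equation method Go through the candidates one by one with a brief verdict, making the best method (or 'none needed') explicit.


Method: the exact-equation method — because the two cross partials coincide, the form is conservative as written — recover its potential in (s, λ).
- the homogeneous substitution: the ratio substitution does not collapse this equation.
- separation of variables — the two dependences are entangled, not a clean product of one-variable pieces.
- the exact-equation method — a fit — the right tool for this form.


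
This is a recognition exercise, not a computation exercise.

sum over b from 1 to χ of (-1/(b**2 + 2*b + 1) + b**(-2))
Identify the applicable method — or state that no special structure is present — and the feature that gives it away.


Diagnosis: telescoping — a difference of consecutive values of one function (b**(-2) at one index and the next) — telescoping by construction.


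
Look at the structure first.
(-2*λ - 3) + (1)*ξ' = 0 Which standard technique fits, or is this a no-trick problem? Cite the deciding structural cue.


Method: no special technique — with ξ absent the equation is not coupled at all: direct integration in λ.


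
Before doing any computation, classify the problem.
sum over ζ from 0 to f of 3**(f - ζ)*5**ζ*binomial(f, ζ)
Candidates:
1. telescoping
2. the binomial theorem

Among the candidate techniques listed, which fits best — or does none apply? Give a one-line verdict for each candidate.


Best approach: the binomial theorem — binomial(f, ζ) weighting matched powers of 5 and 3 is the expanded form of (5 + 3)^f — fold it back up.
- telescoping — the summand is not presented as a shifted difference — a telescoping rewrite may exist, but the displayed structure does not offer one.
- the binomial theorem: yes, a natural case for it.


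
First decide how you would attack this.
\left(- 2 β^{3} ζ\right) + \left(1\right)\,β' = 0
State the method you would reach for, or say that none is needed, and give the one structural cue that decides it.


Technique: separation of variables — separating collects all β-dependence with the derivative and leaves all ζ-dependence opposite: variables separate.


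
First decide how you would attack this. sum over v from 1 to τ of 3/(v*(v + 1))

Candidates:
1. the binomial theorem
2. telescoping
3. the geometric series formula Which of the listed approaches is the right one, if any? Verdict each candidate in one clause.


Verdict: telescoping — 3/(v*(v + 1)) decomposes into shift-paired simple fractions; the series telescopes to finitely many boundary pieces.
- the binomial theorem: there is no pair of bases whose matched powers would reassemble into a single binomial power.
- telescoping: yes — fits the structure here.
- the geometric series formula — the term-to-term ratio drifts with the index — the one thing the geometric formula cannot absorb.


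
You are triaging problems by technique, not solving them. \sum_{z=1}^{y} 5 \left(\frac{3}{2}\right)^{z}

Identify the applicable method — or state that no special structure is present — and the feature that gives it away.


Diagnosis: the geometric series formula — each term is \frac{3}{2} times the previous one, so the geometric-series formula applies directly.


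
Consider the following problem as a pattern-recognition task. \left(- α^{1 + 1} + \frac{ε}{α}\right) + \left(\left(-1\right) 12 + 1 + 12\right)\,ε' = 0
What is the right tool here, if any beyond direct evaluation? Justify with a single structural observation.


Technique: a linear integrating factor — the unknown enters only to the first power against a nonzero forcing term — the integrating-factor template applies directly.


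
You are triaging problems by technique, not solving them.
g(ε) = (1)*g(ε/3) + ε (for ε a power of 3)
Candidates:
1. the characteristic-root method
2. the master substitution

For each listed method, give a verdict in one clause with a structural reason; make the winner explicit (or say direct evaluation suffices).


Diagnosis: the master substitution — the index is divided (ε/3), not shifted — substitute ε = 3^m to straighten it into a shift recurrence.
- the characteristic-root method: a divided-index call is not the fixed-shift linear shape that characteristic roots solve.
- the master substitution — a fit — the right tool for this form.


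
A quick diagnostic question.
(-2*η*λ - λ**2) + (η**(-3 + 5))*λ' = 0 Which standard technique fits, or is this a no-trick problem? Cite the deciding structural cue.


Best approach: the homogeneous substitution — solved for the derivative, the right side is unchanged under scaling η and λ together — it depends only on the ratio λ/η, so substitute a single ratio variable. A Bernoulli rewrite works here as the equation stands — the homogeneous substitution is the more immediate reading.


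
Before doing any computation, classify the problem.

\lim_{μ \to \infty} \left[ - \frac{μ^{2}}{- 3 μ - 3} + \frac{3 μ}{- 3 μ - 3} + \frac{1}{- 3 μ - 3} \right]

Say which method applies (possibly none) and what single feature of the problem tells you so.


Method: dominant-term comparison — growth-rate triage: the leading powers of μ decide the limit, everything else is noise. l'Hôpital's at-infinity variant applies to the expression viewed as a single quotient; the leading-term comparison is the direct route.


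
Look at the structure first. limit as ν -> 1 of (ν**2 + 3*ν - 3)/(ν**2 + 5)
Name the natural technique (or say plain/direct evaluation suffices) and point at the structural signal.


Best approach: no special technique — no vanishing denominator and no indeterminate clash at the point — evaluation is immediate.


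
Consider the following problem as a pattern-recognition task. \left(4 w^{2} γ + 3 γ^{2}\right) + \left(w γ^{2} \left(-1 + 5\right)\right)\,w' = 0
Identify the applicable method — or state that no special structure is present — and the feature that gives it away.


Method: the exact-equation method — because the two cross partials coincide, the form is conservative as written — recover its potential in (γ, w).


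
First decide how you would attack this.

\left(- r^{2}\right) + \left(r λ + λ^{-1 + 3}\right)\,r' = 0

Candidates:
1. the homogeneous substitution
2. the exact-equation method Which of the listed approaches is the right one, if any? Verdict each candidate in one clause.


Verdict: the homogeneous substitution — the slope's numerator and denominator share total degree; set v = r/λ and the equation drops to separable form. Rewriting — with the variables' roles exchanged where the shape demands it — would expose a Bernoulli structure too; the homogeneous substitution simply reads the degrees directly.
- the homogeneous substitution — yes — fits the structure here.
- the exact-equation method — the mixed-partials test fails on this split — it is not an exact differential as presented.


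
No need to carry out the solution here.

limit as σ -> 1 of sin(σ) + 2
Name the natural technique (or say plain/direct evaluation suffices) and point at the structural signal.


Diagnosis: no special technique — nothing blocks direct substitution at 1: plug in and finish.


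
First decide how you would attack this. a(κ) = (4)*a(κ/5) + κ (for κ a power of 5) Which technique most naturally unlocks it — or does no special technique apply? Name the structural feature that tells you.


Verdict: the master substitution — the index is divided (κ/5), not shifted — substitute κ = 5^m to straighten it into a shift recurrence.


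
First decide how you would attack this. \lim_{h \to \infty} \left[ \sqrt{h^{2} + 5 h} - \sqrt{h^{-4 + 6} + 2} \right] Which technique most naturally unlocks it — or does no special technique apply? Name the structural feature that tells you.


Technique: conjugate multiplication — neither \sqrt{h^{2} + 5 h} nor \sqrt{h^{-4 + 6} + 2} converges alone, so rewrite their difference as a conjugate-rationalized quotient first.


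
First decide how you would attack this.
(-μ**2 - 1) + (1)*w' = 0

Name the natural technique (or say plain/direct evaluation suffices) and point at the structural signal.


Diagnosis: no special technique — solved for the derivative, w never appears on the right — this is a direct integration in μ, not a differential-equations problem at heart.


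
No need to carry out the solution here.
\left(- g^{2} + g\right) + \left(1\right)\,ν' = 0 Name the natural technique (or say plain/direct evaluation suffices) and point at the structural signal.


Best approach: no special technique — solved for the derivative, no ν appears — this is antidifferentiation in g wearing ODE clothing.


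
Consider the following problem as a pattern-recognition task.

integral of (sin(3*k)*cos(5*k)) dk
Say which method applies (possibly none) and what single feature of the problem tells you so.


Method: a trigonometric identity — distinct frequencies under one product (sin(3*k)*cos(5*k)): the product-to-sum identity is the systematic route to an integrable form.


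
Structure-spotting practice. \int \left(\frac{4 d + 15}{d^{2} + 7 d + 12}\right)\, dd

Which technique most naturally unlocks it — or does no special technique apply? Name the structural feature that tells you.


Method: partial fractions — break d^{2} + 7 d + 12 into its roots and the integral splits into logarithm-sized bites.


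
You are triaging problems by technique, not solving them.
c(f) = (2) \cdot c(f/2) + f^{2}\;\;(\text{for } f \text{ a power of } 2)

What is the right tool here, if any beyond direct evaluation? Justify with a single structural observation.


Verdict: the master substitution — the argument contracts 2-fold per step: reindex f exponentially and solve the linear recurrence in the new index.


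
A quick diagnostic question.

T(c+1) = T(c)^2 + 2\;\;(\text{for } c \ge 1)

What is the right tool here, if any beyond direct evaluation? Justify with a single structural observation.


Diagnosis: no special technique — no ansatz, no master substitution, no summation factor survives the nonlinearity here.


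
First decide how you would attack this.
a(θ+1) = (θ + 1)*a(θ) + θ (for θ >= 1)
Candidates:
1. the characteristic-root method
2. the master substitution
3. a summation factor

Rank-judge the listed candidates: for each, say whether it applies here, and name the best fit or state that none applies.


Verdict: a summation factor — normalize by the running product of θ + 1: the left side becomes a difference, and differences sum.
- the characteristic-root method — an index-dependent weight blocks the pure exponential ansatz.
- the master substitution — with no divided-index recursive call, reindexing by powers of a base buys nothing.
- a summation factor: applies; the problem has the shape this method handles.


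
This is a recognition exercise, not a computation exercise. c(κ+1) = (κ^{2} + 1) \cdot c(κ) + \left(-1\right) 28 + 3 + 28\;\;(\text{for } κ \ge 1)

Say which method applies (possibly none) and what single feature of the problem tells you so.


Technique: a summation factor — an index-dependent multiplier κ^{2} + 1 rules out characteristic roots; a summation factor converts it to a pure difference.


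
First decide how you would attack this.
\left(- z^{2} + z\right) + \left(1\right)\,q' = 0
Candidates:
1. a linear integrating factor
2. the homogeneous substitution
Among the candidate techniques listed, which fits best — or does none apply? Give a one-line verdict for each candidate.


Diagnosis: no special technique — the slope is a function of z alone, so integrate both sides directly.
- a linear integrating factor — the linear template holds only trivially here (the unknown is absent, so the coefficient is zero) — the method is not the natural label.
- the homogeneous substitution: the ratio of the variables does not determine the slope.


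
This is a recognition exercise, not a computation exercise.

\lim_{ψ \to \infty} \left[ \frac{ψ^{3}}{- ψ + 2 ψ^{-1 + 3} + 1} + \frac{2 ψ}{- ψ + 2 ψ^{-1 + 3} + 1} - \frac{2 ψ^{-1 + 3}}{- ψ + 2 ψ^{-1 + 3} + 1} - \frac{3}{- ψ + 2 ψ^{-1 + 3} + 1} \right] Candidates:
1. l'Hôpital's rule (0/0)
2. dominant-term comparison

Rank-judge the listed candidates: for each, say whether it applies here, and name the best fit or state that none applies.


Diagnosis: dominant-term comparison — as ψ grows, only the highest-degree terms matter — compare leading terms and read the limit off.
- l'Hôpital's rule (0/0): no 0/0 form appears: written as one quotient, top and bottom both grow without bound, and the ratio is decided by their leading terms.
- dominant-term comparison — applies; the problem has the shape this method handles.


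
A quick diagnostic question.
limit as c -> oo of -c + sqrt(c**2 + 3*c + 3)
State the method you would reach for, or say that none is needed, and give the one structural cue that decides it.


Best approach: conjugate multiplication — two divergent pieces with a minus sign between them and a radical in the mix: rationalize sqrt(c**2 + 3*c + 3) - c before any limit law applies.


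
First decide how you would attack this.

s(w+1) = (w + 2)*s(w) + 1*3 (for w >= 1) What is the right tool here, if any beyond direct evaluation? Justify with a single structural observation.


Method: a summation factor — one-term recursion with variable weight w + 2 is solved by product normalization, not by root-finding.


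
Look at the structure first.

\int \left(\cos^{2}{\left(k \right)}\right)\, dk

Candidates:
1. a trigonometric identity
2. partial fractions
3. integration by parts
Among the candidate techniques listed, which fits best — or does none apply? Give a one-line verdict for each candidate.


Best approach: a trigonometric identity — an even power like \cos^{2}{\left(k \right)} flattens under the half-angle identity into first-degree cosines you can integrate directly.
- a trigonometric identity: yes, a natural case for it.
- partial fractions: the expression is not a ratio of polynomials that decomposes further.
- integration by parts: not the natural route: no polynomial-kernel product appears — a recursive parts reduction of the trigonometric product exists, but the identity rewrite is direct.


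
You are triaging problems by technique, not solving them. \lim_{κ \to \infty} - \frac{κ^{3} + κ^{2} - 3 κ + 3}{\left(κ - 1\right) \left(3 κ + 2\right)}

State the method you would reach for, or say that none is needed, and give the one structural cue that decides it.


Verdict: dominant-term comparison — at large κ only the top-degree terms survive; compare the leading terms and the limit falls out. Differentiating the expression as a single quotient would eventually settle it as well; matching dominant growth settles it immediately.


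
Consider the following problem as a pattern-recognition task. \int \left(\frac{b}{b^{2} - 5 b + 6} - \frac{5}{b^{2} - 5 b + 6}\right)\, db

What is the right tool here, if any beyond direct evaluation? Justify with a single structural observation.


Technique: partial fractions — the bottom factors while the top stays lower-degree — split into simple fractions and integrate piece by piece.


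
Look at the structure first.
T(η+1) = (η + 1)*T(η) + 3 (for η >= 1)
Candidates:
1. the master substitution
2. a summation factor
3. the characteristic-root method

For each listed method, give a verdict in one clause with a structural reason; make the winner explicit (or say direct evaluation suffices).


Best approach: a summation factor — it is first-order linear but the coefficient η + 1 depends on the index, so multiply through by a summation factor to telescope it.
- the master substitution: the recursive argument is a shift of the index, not a fixed fraction of it.
- a summation factor — applies; the problem has the shape this method handles.
- the characteristic-root method: the coefficients vary with the index, breaking the constant-coefficient structure the method needs.


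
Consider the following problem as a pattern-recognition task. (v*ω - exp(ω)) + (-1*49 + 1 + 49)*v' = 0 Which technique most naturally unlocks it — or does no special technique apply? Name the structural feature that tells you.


Best approach: a linear integrating factor — v appears only to the first power with coefficient ω — the classic integrating-factor setup.


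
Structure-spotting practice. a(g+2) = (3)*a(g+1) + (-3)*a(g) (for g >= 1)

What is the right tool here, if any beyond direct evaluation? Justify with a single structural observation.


Diagnosis: the characteristic-root method — linear, homogeneous, constant coefficients: solutions of the form r^g exist — find the roots of the characteristic polynomial.


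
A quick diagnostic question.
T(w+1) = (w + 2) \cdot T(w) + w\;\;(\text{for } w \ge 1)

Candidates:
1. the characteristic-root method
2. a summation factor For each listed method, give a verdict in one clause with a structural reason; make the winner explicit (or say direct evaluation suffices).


Diagnosis: a summation factor — rescale the sequence by the product of the weights w + 2 so far — the recurrence collapses to a plain running sum.
- the characteristic-root method — the coefficients vary with the index, breaking the constant-coefficient structure the method needs.
- a summation factor: applicable, and directly so.


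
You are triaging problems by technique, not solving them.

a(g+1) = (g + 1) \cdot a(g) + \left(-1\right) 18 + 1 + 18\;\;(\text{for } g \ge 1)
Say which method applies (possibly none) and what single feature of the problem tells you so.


Verdict: a summation factor — normalize by the running product of g + 1: the left side becomes a difference, and differences sum.


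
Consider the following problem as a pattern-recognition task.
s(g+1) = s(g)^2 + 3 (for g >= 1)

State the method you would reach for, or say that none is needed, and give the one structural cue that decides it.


Method: no special technique — once the recursion is nonlinear, characteristic roots, master substitutions, and summation factors are all off the table.


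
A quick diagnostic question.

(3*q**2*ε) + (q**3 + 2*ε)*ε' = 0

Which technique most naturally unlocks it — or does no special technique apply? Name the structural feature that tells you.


Diagnosis: the exact-equation method — d/dε of 3*q**2*ε equals d/dq of q**3 + 2*ε: the form is a total differential of one potential — integrate it exactly.


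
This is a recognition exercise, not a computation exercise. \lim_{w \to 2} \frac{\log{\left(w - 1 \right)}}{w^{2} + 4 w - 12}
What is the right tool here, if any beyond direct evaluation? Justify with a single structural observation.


Diagnosis: l'Hôpital's rule (0/0) — plug in 2: top and bottom both hit zero, so differentiate each and retry. The standard small-argument limits would also carry it; the rule is the systematic route.


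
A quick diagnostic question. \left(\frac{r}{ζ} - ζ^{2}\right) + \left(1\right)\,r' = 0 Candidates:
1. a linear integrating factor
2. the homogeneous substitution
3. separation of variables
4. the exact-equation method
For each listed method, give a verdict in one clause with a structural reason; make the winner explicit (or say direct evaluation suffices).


Verdict: a linear integrating factor — the unknown enters only to the first power against a nonzero forcing term — the integrating-factor template applies directly.
- a linear integrating factor — applies; the problem has the shape this method handles.
- the homogeneous substitution: the ratio of the variables does not determine the slope.
- separation of variables: the two dependences do not factor apart.
- the exact-equation method: the mixed-partials test fails on this split — it is not an exact differential as presented.


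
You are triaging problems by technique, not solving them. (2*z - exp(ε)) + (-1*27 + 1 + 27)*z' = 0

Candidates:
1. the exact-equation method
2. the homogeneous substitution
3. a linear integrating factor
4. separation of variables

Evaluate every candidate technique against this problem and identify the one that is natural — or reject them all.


Best approach: a linear integrating factor — linear in the unknown with genuine forcing: multiply through by the exponential of the integrated coefficient and the left side closes into one derivative.
- the exact-equation method: the mixed-partials test fails on this split — it is not an exact differential as presented.
- the homogeneous substitution — the slope does not depend on the ratio of the variables alone.
- a linear integrating factor: applicable, and directly so.
- separation of variables — the two dependences are entangled, not a clean product of one-variable pieces.


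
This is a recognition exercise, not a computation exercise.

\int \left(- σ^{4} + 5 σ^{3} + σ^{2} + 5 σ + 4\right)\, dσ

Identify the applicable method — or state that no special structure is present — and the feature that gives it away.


Verdict: no special technique — scan for structure and find none: constant multiples of powers of σ, integrate directly.


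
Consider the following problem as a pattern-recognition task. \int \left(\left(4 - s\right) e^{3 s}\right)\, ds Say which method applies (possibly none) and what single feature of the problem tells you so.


Method: integration by parts — the integrand splits as 4 - s times e^{3 s} — repeatedly differentiating the polynomial part kills it, which is the parts ladder.


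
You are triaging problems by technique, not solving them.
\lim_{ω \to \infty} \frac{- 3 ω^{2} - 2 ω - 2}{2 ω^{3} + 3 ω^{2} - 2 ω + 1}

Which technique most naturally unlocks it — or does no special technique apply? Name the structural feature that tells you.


Best approach: dominant-term comparison — divide by the highest power of ω present: lower-order terms vanish and the dominant ratio remains. As a single quotient, the ∞/∞ shape would yield to repeated differentiation as well — the growth comparison gets there in one look.


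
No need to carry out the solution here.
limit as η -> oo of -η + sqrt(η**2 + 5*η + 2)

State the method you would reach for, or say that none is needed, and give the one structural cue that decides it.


Diagnosis: conjugate multiplication — both pieces blow up but their difference is finite; the conjugate trick rationalizes sqrt(η**2 + 5*η + 2) - η.


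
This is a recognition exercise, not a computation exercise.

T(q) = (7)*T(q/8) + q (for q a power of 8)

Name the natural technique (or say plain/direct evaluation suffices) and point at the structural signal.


Method: the master substitution — a divide-and-conquer shape: argument q/8, so change variables with q = 8^m and solve the linear version.


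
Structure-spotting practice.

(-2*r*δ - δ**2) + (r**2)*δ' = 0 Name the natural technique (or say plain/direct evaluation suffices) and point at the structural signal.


Diagnosis: the homogeneous substitution — the slope is degree-zero homogeneous: the ratio substitution v = δ/r collapses it. Rearranged, this also fits the Bernoulli template directly; the homogeneous substitution reads the structure without the rearrangement.


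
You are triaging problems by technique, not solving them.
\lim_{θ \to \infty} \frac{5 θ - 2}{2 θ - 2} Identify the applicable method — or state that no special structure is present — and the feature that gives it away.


Technique: dominant-term comparison — as θ grows, only the highest-degree terms matter — compare leading terms and read the limit off. As a single quotient, the ∞/∞ shape would yield to repeated differentiation as well — the growth comparison gets there in one look.


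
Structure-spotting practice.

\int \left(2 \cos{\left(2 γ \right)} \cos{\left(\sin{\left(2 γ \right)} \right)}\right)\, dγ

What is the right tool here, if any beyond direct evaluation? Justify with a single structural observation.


Diagnosis: u-substitution — everything non-trivial happens through the inner expression \sin{\left(2 γ \right)}, and its derivative accounts for the remaining factor up to a constant, so set u = \sin{\left(2 γ \right)}.


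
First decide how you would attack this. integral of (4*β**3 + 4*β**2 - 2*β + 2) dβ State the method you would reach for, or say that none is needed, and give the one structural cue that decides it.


Verdict: no special technique — nothing composite, nothing rational, nothing trigonometric — each constant-multiple power of β integrates by the power rule alone.


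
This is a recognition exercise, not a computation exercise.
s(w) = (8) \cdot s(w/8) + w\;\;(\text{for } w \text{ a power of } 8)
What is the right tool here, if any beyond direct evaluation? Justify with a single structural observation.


Best approach: the master substitution — treat m = log base 8 of w as the new clock: one recursion step advances m by one while w scales by 8.


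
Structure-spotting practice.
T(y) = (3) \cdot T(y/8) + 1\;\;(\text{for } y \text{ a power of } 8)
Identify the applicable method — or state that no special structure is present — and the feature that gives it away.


Method: the master substitution — the argument shrinks by the factor 8, so measure the index on a logarithmic scale and the recursion becomes a shift.


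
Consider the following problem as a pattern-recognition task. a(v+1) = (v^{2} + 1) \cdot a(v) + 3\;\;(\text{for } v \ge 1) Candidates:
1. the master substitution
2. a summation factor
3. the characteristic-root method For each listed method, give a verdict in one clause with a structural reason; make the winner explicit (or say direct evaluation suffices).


Technique: a summation factor — normalize by the running product of v^{2} + 1: the left side becomes a difference, and differences sum.
- the master substitution: with no divided-index recursive call, reindexing by powers of a base buys nothing.
- a summation factor: a fit — the right tool for this form.
- the characteristic-root method: the coefficients vary with the index, breaking the constant-coefficient structure the method needs.


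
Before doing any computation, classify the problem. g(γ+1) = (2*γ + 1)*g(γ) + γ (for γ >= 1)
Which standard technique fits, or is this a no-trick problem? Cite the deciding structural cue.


Method: a summation factor — one step of memory with a weight 2*γ + 1 that changes as the index grows — the summation-factor construction is built for this.


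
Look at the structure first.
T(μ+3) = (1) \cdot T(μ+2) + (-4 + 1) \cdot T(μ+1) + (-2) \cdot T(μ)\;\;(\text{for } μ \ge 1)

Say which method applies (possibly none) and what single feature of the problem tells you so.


Verdict: the characteristic-root method — every coefficient is a fixed number and the forcing is zero — substitute r^μ and read off the root equation.


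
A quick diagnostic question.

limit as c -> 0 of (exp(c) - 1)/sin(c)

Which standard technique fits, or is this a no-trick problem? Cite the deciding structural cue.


Method: l'Hôpital's rule (0/0) — numerator and denominator both vanish at 0 — a genuine 0/0 form, which is exactly when l'Hôpital applies. Known elementary limits would finish this too — the rule just bypasses the case analysis.


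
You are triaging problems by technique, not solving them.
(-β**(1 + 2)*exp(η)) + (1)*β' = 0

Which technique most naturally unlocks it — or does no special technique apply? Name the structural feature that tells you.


Technique: separation of variables — all dependence on the two variables factors apart, the defining separable shape.


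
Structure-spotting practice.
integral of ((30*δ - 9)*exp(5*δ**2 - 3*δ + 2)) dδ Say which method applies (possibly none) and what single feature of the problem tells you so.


Best approach: u-substitution — viewed as a product, the integrand is a composition evaluated at 5*δ**2 - 3*δ + 2 times (a constant multiple of) that inner expression's derivative, so u = 5*δ**2 - 3*δ + 2 makes it elementary.


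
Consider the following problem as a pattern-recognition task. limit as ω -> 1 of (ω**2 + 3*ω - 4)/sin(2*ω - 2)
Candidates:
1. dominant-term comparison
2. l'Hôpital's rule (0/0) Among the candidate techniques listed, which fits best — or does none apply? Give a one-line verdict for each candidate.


Best approach: l'Hôpital's rule (0/0) — both numerator and denominator vanish at 1: the genuine 0/0 indeterminate that l'Hôpital exists for. One could equally expand both pieces locally and compare leading terms; the rule does that in one stroke.
- dominant-term comparison: no dominant power emerges to decide the limit by degree comparison.
- l'Hôpital's rule (0/0): applicable, and directly so.


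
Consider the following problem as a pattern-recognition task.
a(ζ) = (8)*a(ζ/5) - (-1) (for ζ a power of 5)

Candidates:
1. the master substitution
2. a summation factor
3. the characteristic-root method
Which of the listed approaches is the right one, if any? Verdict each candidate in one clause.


Best approach: the master substitution — the index is divided (ζ/5), not shifted — substitute ζ = 5^m to straighten it into a shift recurrence.
- the master substitution: applicable, and directly so.
- a summation factor: a divided-index call is outside the fixed-shift first-order family a summation factor normalizes.
- the characteristic-root method: a divided-index call is not the fixed-shift linear shape that characteristic roots solve.


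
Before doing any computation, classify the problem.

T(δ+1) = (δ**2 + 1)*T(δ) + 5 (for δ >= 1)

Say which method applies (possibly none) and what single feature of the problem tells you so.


Best approach: a summation factor — one-term recursion with variable weight δ**2 + 1 is solved by product normalization, not by root-finding.


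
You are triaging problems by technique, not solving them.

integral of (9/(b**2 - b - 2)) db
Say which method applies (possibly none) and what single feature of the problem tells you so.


Best approach: partial fractions — the factorization of b**2 - b - 2 is the whole battle; after it, each term is a table integral.


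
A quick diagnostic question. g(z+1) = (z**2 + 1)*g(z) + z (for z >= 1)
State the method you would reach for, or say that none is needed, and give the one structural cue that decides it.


Technique: a summation factor — normalize by the running product of z**2 + 1: the left side becomes a difference, and differences sum.


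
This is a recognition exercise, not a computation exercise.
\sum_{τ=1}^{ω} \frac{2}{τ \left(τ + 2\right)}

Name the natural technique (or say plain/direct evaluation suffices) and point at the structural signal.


Best approach: telescoping — rewrite \frac{2}{τ \left(τ + 2\right)} as simple fractions and successive terms eat each other — only the edges survive.


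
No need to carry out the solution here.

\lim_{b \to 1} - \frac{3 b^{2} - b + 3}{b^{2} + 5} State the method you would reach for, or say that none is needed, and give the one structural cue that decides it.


Verdict: no special technique — no denominator vanishes and nothing blows up at 1: direct substitution is the whole computation.


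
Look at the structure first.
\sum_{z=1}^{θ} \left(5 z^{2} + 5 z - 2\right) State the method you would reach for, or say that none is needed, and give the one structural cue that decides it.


Diagnosis: no special technique — nothing telescopes and nothing is geometric; polynomial terms in z sum term by term.


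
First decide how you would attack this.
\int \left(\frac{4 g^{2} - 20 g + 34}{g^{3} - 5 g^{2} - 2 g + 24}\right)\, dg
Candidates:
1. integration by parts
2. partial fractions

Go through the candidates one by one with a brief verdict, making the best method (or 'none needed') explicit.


Method: partial fractions — with g^{3} - 5 g^{2} - 2 g + 24 factorable and the degree on top strictly smaller, simple-fraction decomposition is immediate.
- integration by parts — there is no nonconstant-polynomial-times-kernel split with an exp, sine, cosine (degree-1 argument), or logarithm partner.
- partial fractions: yes — fits the structure here.


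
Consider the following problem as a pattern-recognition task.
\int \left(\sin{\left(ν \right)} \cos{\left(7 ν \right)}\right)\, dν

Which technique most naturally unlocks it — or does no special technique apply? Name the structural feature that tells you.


Technique: a trigonometric identity — apply product-to-sum to \sin{\left(ν \right)} \cos{\left(7 ν \right)}: two clean single-angle terms replace one awkward product.


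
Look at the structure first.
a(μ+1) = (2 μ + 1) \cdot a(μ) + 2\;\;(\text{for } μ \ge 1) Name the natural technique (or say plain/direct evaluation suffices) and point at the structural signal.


Verdict: a summation factor — it is first-order linear but the coefficient 2 μ + 1 depends on the index, so multiply through by a summation factor to telescope it.


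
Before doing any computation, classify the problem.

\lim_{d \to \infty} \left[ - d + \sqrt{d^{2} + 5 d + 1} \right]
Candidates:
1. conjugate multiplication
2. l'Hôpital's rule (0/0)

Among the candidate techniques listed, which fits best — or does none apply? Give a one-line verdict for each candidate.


Diagnosis: conjugate multiplication — the difference \sqrt{d^{2} + 5 d + 1} - d is an ∞ − ∞ stalemate; its conjugate partner breaks the tie.
- conjugate multiplication: a fit — the right tool for this form.
- l'Hôpital's rule (0/0) — no quotient structure at all: the clash is ∞ minus ∞, which rationalizing converts into a tractable ratio.


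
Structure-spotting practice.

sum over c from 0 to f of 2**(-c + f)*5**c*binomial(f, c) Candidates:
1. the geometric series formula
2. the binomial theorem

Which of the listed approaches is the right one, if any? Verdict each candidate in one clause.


Best approach: the binomial theorem — the binomial coefficients weight matched powers of 5 and 2, which is exactly the expansion of a binomial power.
- the geometric series formula: there is no constant term-to-term ratio.
- the binomial theorem: applies; the problem has the shape this method handles.


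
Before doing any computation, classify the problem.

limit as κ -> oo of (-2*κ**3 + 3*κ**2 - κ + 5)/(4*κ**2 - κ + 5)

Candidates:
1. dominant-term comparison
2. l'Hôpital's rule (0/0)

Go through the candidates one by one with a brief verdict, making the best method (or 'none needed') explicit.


Verdict: dominant-term comparison — divide by the highest power of κ present: lower-order terms vanish and the dominant ratio remains.
- dominant-term comparison — yes, a natural case for it.
- l'Hôpital's rule (0/0) — as a single quotient the expression runs to ∞/∞ at the limit point — an at-infinity form of the rule would apply, though the leading-growth comparison is the direct reading.


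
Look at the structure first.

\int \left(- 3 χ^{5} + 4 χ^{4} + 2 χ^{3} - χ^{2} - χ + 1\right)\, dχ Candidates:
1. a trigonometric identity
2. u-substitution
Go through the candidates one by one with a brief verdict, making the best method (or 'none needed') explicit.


Method: no special technique — scan for structure and find none: constant multiples of powers of χ, integrate directly.
- a trigonometric identity: there is no trigonometric structure at all — the integrand carries no sine or cosine to rewrite.
- u-substitution — no substitution does more than relabel what direct integration already handles.


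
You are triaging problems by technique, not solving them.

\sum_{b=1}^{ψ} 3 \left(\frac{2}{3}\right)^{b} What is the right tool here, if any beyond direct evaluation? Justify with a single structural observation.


Verdict: the geometric series formula — check a ratio of consecutive terms: it is \frac{2}{3}, independent of the index, so the geometric formula closes the sum.


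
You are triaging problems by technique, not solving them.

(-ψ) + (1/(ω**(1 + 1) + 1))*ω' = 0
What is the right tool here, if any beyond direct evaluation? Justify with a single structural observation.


Verdict: separation of variables — the derivative equals a pure function of ψ (namely ψ) times a pure function of ω (namely (ω**(1 + 1) + 1)); divide and integrate each side. An exactness check succeeds on this form as well — separation and the potential function arrive at the same answer, separation more directly.


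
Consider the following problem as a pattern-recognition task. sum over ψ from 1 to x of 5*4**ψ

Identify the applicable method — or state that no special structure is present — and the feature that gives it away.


Technique: the geometric series formula — each term is 4 times the previous one, so the geometric-series formula applies directly.


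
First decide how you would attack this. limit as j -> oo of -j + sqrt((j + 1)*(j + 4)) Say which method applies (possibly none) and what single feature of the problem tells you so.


Method: conjugate multiplication — this difference gives up after one conjugate multiplication — the radical structure cancels against its conjugate.


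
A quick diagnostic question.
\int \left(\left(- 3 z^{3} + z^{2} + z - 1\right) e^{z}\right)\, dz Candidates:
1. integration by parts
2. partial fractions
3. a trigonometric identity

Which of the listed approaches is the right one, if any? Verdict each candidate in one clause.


Best approach: integration by parts — differentiate - 3 z^{3} + z^{2} + z - 1, integrate e^{z}: each pass lowers the polynomial degree, so parts terminates.
- integration by parts — a fit — the right tool for this form.
- partial fractions: there is no rational-function structure to decompose.
- a trigonometric identity — no sine or cosine appears, so there is nothing for a trigonometric identity to act on.


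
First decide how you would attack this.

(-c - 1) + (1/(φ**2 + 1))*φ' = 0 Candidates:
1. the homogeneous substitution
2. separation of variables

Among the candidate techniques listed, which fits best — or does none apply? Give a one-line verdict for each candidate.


Best approach: separation of variables — solved for the derivative, the right side splits multiplicatively into a function of each variable alone — divide and integrate each side.
- the homogeneous substitution: the ratio substitution does not collapse this equation.
- separation of variables — applicable, and directly so.
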